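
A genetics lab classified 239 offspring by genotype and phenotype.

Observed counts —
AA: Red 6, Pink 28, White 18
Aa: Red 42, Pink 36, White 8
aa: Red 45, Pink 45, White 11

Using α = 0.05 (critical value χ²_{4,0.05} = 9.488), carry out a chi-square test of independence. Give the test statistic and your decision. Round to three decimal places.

Row totals: 52, 86, 101. Column totals: 93, 109, 37. Grand total N = 239.
Expected counts (row total × column total / N):
  AA, Red: 52×93/239 = 20.2343
  AA, Pink: 52×109/239 = 23.7155
  AA, White: 52×37/239 = 8.0502
  Aa, Red: 86×93/239 = 33.4644
  Aa, Pink: 86×109/239 = 39.2218
  Aa, White: 86×37/239 = 13.3138
  aa, Red: 101×93/239 = 39.3013
  aa, Pink: 101×109/239 = 46.0628
  aa, White: 101×37/239 = 15.6360
Contributions (O − E)²/E:
  (6 − 20.2343)²/20.2343 = 10.0135
  (28 − 23.7155)²/23.7155 = 0.7740
  (18 − 8.0502)²/8.0502 = 12.2976
  (42 − 33.4644)²/33.4644 = 2.1771
  (36 − 39.2218)²/39.2218 = 0.2646
  (8 − 13.3138)²/13.3138 = 2.1208
  (45 − 39.3013)²/39.3013 = 0.8263
  (45 − 46.0628)²/46.0628 = 0.0245
  (11 − 15.6360)²/15.6360 = 1.3746
χ² = 10.0135 + 0.7740 + 12.2976 + 2.1771 + 0.2646 + 2.1208 + 0.8263 + 0.0245 + 1.3746 = 29.873
df = (3−1)(3−1) = 4. Since 29.873 > 9.488, reject the null hypothesis of independence at α = 0.05.

29.873; reject H₀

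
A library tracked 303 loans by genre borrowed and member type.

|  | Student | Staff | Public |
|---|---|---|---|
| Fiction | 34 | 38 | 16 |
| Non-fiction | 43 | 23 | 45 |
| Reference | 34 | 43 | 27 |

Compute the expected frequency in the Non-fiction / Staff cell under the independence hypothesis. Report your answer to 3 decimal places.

Row total (Non-fiction) = 111; column total (Staff) = 104; grand total N = 303.
Expected count = (row total × column total) / N = 111 × 104 / 303 = 38.099.

38.099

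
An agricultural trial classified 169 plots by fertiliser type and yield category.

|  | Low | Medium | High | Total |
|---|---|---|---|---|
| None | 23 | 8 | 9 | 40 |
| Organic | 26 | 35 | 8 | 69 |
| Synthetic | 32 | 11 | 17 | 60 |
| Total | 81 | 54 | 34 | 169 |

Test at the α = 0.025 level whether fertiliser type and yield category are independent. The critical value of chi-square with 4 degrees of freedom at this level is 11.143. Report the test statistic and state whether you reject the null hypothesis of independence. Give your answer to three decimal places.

20.141; reject H₀

Grand total N = 169.
Expected counts (row total × column total / N):
  None, Low: 40×81/169 = 19.1716
  None, Medium: 40×54/169 = 12.7811
  None, High: 40×34/169 = 8.0473
  Organic, Low: 69×81/169 = 33.0710
  Organic, Medium: 69×54/169 = 22.0473
  Organic, High: 69×34/169 = 13.8817
  Synthetic, Low: 60×81/169 = 28.7574
  Synthetic, Medium: 60×54/169 = 19.1716
  Synthetic, High: 60×34/169 = 12.0710
Contributions (O − E)²/E:
  (23 − 19.1716)²/19.1716 = 0.7645
  (8 − 12.7811)²/12.7811 = 1.7885
  (9 − 8.0473)²/8.0473 = 0.1128
  (26 − 33.0710)²/33.0710 = 1.5119
  (35 − 22.0473)²/22.0473 = 7.6097
  (8 − 13.8817)²/13.8817 = 2.4921
  (32 − 28.7574)²/28.7574 = 0.3656
  (11 − 19.1716)²/19.1716 = 3.4830
  (17 − 12.0710)²/12.0710 = 2.0127
χ² = 0.7645 + 1.7885 + 0.1128 + 1.5119 + 7.6097 + 2.4921 + 0.3656 + 3.4830 + 2.0127 = 20.141
df = (3−1)(3−1) = 4. Since 20.141 > 11.143, reject the null hypothesis of independence at α = 0.025.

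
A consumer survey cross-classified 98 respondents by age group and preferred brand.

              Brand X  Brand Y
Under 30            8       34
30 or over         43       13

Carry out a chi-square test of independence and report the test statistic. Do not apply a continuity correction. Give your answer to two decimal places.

32.06

Row totals: 42, 56. Column totals: 51, 47. Grand total N = 98.
Expected counts (row total × column total / N):
  Under 30, Brand X: 42×51/98 = 21.857
  Under 30, Brand Y: 42×47/98 = 20.143
  30 or over, Brand X: 56×51/98 = 29.143
  30 or over, Brand Y: 56×47/98 = 26.857
Contributions (O − E)²/E:
  (8 − 21.857)²/21.857 = 8.7851
  (34 − 20.143)²/20.143 = 9.5327
  (43 − 29.143)²/29.143 = 6.5888
  (13 − 26.857)²/26.857 = 7.1496
χ² = 8.7851 + 9.5327 + 6.5888 + 7.1496 = 32.06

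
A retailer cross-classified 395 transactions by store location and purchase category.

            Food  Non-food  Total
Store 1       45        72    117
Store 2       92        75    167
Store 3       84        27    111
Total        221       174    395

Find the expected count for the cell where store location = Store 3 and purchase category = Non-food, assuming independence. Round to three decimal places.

Row total (Store 3) = 111; column total (Non-food) = 174; grand total N = 395.
Expected count = (row total × column total) / N = 111 × 174 / 395 = 48.896.

48.896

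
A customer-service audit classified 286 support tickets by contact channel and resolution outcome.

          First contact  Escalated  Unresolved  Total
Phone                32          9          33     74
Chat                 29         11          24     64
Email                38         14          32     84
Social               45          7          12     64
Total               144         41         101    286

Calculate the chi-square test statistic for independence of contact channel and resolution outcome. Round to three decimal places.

Grand total N = 286.
Expected counts (row total × column total / N):
  Phone, First contact: 74×144/286 = 37.2587
  Phone, Escalated: 74×41/286 = 10.6084
  Phone, Unresolved: 74×101/286 = 26.1329
  Chat, First contact: 64×144/286 = 32.2238
  Chat, Escalated: 64×41/286 = 9.1748
  Chat, Unresolved: 64×101/286 = 22.6014
  Email, First contact: 84×144/286 = 42.2937
  Email, Escalated: 84×41/286 = 12.0420
  Email, Unresolved: 84×101/286 = 29.6643
  Social, First contact: 64×144/286 = 32.2238
  Social, Escalated: 64×41/286 = 9.1748
  Social, Unresolved: 64×101/286 = 22.6014
Contributions (O − E)²/E:
  (32 − 37.2587)²/37.2587 = 0.7422
  (9 − 10.6084)²/10.6084 = 0.2439
  (33 − 26.1329)²/26.1329 = 1.8045
  (29 − 32.2238)²/32.2238 = 0.3225
  (11 − 9.1748)²/9.1748 = 0.3631
  (24 − 22.6014)²/22.6014 = 0.0865
  (38 − 42.2937)²/42.2937 = 0.4359
  (14 − 12.0420)²/12.0420 = 0.3184
  (32 − 29.6643)²/29.6643 = 0.1839
  (45 − 32.2238)²/32.2238 = 5.0656
  (7 − 9.1748)²/9.1748 = 0.5155
  (12 − 22.6014)²/22.6014 = 4.9727
χ² = 0.7422 + 0.2439 + 1.8045 + 0.3225 + 0.3631 + 0.0865 + 0.4359 + 0.3184 + 0.1839 + 5.0656 + 0.5155 + 4.9727 = 15.055

15.055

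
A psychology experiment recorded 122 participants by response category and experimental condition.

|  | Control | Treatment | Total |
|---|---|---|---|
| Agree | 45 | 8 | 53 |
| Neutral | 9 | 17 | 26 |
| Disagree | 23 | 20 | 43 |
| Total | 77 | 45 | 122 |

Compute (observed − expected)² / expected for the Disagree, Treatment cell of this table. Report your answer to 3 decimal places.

Row total (Disagree) = 43; column total (Treatment) = 45; N = 122.
Expected count E = 43 × 45 / 122 = 15.8607.
Contribution = (O − E)²/E = (20 − 15.8607)² / 15.8607 = 1.080.

1.080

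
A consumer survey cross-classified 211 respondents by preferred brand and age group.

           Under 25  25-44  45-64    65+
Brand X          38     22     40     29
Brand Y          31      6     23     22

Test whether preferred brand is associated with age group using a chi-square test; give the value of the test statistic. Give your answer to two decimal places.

Row totals: 129, 82. Column totals: 69, 28, 63, 51. Grand total N = 211.
Expected counts (row total × column total / N):
  Brand X, Under 25: 129×69/211 = 42.185
  Brand X, 25-44: 129×28/211 = 17.118
  Brand X, 45-64: 129×63/211 = 38.517
  Brand X, 65+: 129×51/211 = 31.180
  Brand Y, Under 25: 82×69/211 = 26.815
  Brand Y, 25-44: 82×28/211 = 10.882
  Brand Y, 45-64: 82×63/211 = 24.483
  Brand Y, 65+: 82×51/211 = 19.820
Contributions (O − E)²/E:
  (38 − 42.185)²/42.185 = 0.4152
  (22 − 17.118)²/17.118 = 1.3923
  (40 − 38.517)²/38.517 = 0.0571
  (29 − 31.180)²/31.180 = 0.1524
  (31 − 26.815)²/26.815 = 0.6532
  (6 − 10.882)²/10.882 = 2.1902
  (23 − 24.483)²/24.483 = 0.0898
  (22 − 19.820)²/19.820 = 0.2398
χ² = 0.4152 + 1.3923 + 0.0571 + 0.1524 + 0.6532 + 2.1902 + 0.0898 + 0.2398 = 5.19

5.19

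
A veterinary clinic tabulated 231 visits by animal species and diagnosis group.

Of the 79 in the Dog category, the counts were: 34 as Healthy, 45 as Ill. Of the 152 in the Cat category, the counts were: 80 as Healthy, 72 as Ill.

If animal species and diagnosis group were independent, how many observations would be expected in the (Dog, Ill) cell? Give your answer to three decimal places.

Row total (Dog) = 79; column total (Ill) = 117; grand total N = 231.
Expected count = (row total × column total) / N = 79 × 117 / 231 = 40.013.

40.013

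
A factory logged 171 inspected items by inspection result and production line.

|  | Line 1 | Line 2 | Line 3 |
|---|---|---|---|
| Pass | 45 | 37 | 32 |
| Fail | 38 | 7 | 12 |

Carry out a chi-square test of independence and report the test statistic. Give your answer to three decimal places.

Row totals: 114, 57. Column totals: 83, 44, 44. Grand total N = 171.
Expected counts (row total × column total / N):
  Pass, Line 1: 114×83/171 = 55.3333
  Pass, Line 2: 114×44/171 = 29.3333
  Pass, Line 3: 114×44/171 = 29.3333
  Fail, Line 1: 57×83/171 = 27.6667
  Fail, Line 2: 57×44/171 = 14.6667
  Fail, Line 3: 57×44/171 = 14.6667
Contributions (O − E)²/E:
  (45 − 55.3333)²/55.3333 = 1.9297
  (37 − 29.3333)²/29.3333 = 2.0038
  (32 − 29.3333)²/29.3333 = 0.2424
  (38 − 27.6667)²/27.6667 = 3.8594
  (7 − 14.6667)²/14.6667 = 4.0076
  (12 − 14.6667)²/14.6667 = 0.4849
χ² = 1.9297 + 2.0038 + 0.2424 + 3.8594 + 4.0076 + 0.4849 = 12.528

12.528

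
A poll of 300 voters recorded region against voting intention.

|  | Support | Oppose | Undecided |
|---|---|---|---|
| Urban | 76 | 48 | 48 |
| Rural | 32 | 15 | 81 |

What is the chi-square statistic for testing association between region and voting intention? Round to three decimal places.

Row totals: 172, 128. Column totals: 108, 63, 129. Grand total N = 300.
Expected counts (row total × column total / N):
  Urban, Support: 172×108/300 = 61.9200
  Urban, Oppose: 172×63/300 = 36.1200
  Urban, Undecided: 172×129/300 = 73.9600
  Rural, Support: 128×108/300 = 46.0800
  Rural, Oppose: 128×63/300 = 26.8800
  Rural, Undecided: 128×129/300 = 55.0400
Contributions (O − E)²/E:
  (76 − 61.9200)²/61.9200 = 3.2017
  (48 − 36.1200)²/36.1200 = 3.9074
  (48 − 73.9600)²/73.9600 = 9.1120
  (32 − 46.0800)²/46.0800 = 4.3022
  (15 − 26.8800)²/26.8800 = 5.2505
  (81 − 55.0400)²/55.0400 = 12.2442
χ² = 3.2017 + 3.9074 + 9.1120 + 4.3022 + 5.2505 + 12.2442 = 38.018

38.018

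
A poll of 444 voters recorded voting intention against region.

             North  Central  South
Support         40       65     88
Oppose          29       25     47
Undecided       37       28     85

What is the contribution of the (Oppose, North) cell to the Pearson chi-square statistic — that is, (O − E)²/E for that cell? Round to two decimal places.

Row total (Oppose) = 101; column total (North) = 106; N = 444.
Expected count E = 101 × 106 / 444 = 24.113.
Contribution = (O − E)²/E = (29 − 24.113)² / 24.113 = 0.99.

0.99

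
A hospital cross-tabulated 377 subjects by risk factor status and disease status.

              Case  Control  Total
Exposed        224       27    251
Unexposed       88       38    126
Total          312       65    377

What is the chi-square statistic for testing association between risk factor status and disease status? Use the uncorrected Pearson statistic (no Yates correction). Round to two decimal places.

22.13

Grand total N = 377.
Expected counts (row total × column total / N):
  Exposed, Case: 251×312/377 = 207.724
  Exposed, Control: 251×65/377 = 43.276
  Unexposed, Case: 126×312/377 = 104.276
  Unexposed, Control: 126×65/377 = 21.724
Contributions (O − E)²/E:
  (224 − 207.724)²/207.724 = 1.2753
  (27 − 43.276)²/43.276 = 6.1214
  (88 − 104.276)²/104.276 = 2.5405
  (38 − 21.724)²/21.724 = 12.1943
χ² = 1.2753 + 6.1214 + 2.5405 + 12.1943 = 22.13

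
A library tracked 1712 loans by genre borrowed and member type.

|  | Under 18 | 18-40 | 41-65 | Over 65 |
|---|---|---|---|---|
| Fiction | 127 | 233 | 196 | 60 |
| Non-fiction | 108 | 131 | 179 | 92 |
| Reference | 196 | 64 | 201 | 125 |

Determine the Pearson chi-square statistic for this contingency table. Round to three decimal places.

Row totals: 616, 510, 586. Column totals: 431, 428, 576, 277. Grand total N = 1712.
Expected counts (row total × column total / N):
  Fiction, Under 18: 616×431/1712 = 155.0794
  Fiction, 18-40: 616×428/1712 = 154.0000
  Fiction, 41-65: 616×576/1712 = 207.2523
  Fiction, Over 65: 616×277/1712 = 99.6682
  Non-fiction, Under 18: 510×431/1712 = 128.3937
  Non-fiction, 18-40: 510×428/1712 = 127.5000
  Non-fiction, 41-65: 510×576/1712 = 171.5888
  Non-fiction, Over 65: 510×277/1712 = 82.5175
  Reference, Under 18: 586×431/1712 = 147.5269
  Reference, 18-40: 586×428/1712 = 146.5000
  Reference, 41-65: 586×576/1712 = 197.1589
  Reference, Over 65: 586×277/1712 = 94.8143
Contributions (O − E)²/E:
  (127 − 155.0794)²/155.0794 = 5.0842
  (233 − 154.0000)²/154.0000 = 40.5260
  (196 − 207.2523)²/207.2523 = 0.6109
  (60 − 99.6682)²/99.6682 = 15.7880
  (108 − 128.3937)²/128.3937 = 3.2393
  (131 − 127.5000)²/127.5000 = 0.0961
  (179 − 171.5888)²/171.5888 = 0.3201
  (92 − 82.5175)²/82.5175 = 1.0897
  (196 − 147.5269)²/147.5269 = 15.9269
  (64 − 146.5000)²/146.5000 = 46.4590
  (201 − 197.1589)²/197.1589 = 0.0748
  (125 − 94.8143)²/94.8143 = 9.6101
χ² = 5.0842 + 40.5260 + 0.6109 + 15.7880 + 3.2393 + 0.0961 + 0.3201 + 1.0897 + 15.9269 + 46.4590 + 0.0748 + 9.6101 = 138.825

138.825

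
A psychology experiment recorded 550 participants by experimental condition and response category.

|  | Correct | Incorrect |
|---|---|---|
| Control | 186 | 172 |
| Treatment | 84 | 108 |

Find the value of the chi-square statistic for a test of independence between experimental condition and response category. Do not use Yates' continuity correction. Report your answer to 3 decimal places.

Row totals: 358, 192. Column totals: 270, 280. Grand total N = 550.
Expected counts (row total × column total / N):
  Control, Correct: 358×270/550 = 175.7455
  Control, Incorrect: 358×280/550 = 182.2545
  Treatment, Correct: 192×270/550 = 94.2545
  Treatment, Incorrect: 192×280/550 = 97.7455
Contributions (O − E)²/E:
  (186 − 175.7455)²/175.7455 = 0.5983
  (172 − 182.2545)²/182.2545 = 0.5770
  (84 − 94.2545)²/94.2545 = 1.1156
  (108 − 97.7455)²/97.7455 = 1.0758
χ² = 0.5983 + 0.5770 + 1.1156 + 1.0758 = 3.367

3.367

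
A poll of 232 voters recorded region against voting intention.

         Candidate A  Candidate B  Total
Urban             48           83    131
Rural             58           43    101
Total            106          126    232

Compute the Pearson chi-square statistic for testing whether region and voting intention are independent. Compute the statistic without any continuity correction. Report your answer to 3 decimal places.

Grand total N = 232.
Expected counts (row total × column total / N):
  Urban, Candidate A: 131×106/232 = 59.85345
  Urban, Candidate B: 131×126/232 = 71.14655
  Rural, Candidate A: 101×106/232 = 46.14655
  Rural, Candidate B: 101×126/232 = 54.85345
Contributions (O − E)²/E:
  (48 − 59.85345)²/59.85345 = 2.3475
  (83 − 71.14655)²/71.14655 = 1.9749
  (58 − 46.14655)²/46.14655 = 3.0447
  (43 − 54.85345)²/54.85345 = 2.5614
χ² = 2.3475 + 1.9749 + 3.0447 + 2.5614 = 9.929

9.929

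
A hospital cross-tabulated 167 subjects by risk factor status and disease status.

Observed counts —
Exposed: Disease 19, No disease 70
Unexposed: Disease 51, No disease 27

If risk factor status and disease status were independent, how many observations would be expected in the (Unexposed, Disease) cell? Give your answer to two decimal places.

32.69

Row total (Unexposed) = 78; column total (Disease) = 70; grand total N = 167.
Expected count = (row total × column total) / N = 78 × 70 / 167 = 32.69.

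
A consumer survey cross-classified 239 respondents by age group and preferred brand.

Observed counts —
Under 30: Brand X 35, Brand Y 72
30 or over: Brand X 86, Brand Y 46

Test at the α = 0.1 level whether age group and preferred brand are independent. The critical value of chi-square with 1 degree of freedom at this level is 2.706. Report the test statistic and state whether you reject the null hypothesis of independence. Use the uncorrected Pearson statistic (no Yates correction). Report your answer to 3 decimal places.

24.882; reject H₀

Row totals: 107, 132. Column totals: 121, 118. Grand total N = 239.
Expected counts (row total × column total / N):
  Under 30, Brand X: 107×121/239 = 54.1715
  Under 30, Brand Y: 107×118/239 = 52.8285
  30 or over, Brand X: 132×121/239 = 66.8285
  30 or over, Brand Y: 132×118/239 = 65.1715
Contributions (O − E)²/E:
  (35 − 54.1715)²/54.1715 = 6.7849
  (72 − 52.8285)²/52.8285 = 6.9574
  (86 − 66.8285)²/66.8285 = 5.4998
  (46 − 65.1715)²/65.1715 = 5.6397
χ² = 6.7849 + 6.9574 + 5.4998 + 5.6397 = 24.882
df = (2−1)(2−1) = 1. Since 24.882 > 2.706, reject the null hypothesis of independence at α = 0.1.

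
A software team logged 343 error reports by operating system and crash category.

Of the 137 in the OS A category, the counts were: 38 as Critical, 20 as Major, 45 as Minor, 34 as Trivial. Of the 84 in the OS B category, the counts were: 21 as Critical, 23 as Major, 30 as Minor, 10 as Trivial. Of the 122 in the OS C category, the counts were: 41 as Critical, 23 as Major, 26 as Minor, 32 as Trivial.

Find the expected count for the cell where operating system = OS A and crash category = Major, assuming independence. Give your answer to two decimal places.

Row total (OS A) = 137; column total (Major) = 66; grand total N = 343.
Expected count = (row total × column total) / N = 137 × 66 / 343 = 26.36.

26.36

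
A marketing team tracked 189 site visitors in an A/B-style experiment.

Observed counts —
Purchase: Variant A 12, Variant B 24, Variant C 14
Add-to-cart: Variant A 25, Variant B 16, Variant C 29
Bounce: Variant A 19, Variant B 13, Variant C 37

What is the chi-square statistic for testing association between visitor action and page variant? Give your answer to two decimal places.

Row totals: 50, 70, 69. Column totals: 56, 53, 80. Grand total N = 189.
Expected counts (row total × column total / N):
  Purchase, Variant A: 50×56/189 = 14.815
  Purchase, Variant B: 50×53/189 = 14.021
  Purchase, Variant C: 50×80/189 = 21.164
  Add-to-cart, Variant A: 70×56/189 = 20.741
  Add-to-cart, Variant B: 70×53/189 = 19.630
  Add-to-cart, Variant C: 70×80/189 = 29.630
  Bounce, Variant A: 69×56/189 = 20.444
  Bounce, Variant B: 69×53/189 = 19.349
  Bounce, Variant C: 69×80/189 = 29.206
Contributions (O − E)²/E:
  (12 − 14.815)²/14.815 = 0.5349
  (24 − 14.021)²/14.021 = 7.1022
  (14 − 21.164)²/21.164 = 2.4250
  (25 − 20.741)²/20.741 = 0.8746
  (16 − 19.630)²/19.630 = 0.6713
  (29 − 29.630)²/29.630 = 0.0134
  (19 − 20.444)²/20.444 = 0.1020
  (13 − 19.349)²/19.349 = 2.0833
  (37 − 29.206)²/29.206 = 2.0799
χ² = 0.5349 + 7.1022 + 2.4250 + 0.8746 + 0.6713 + 0.0134 + 0.1020 + 2.0833 + 2.0799 = 15.89

15.89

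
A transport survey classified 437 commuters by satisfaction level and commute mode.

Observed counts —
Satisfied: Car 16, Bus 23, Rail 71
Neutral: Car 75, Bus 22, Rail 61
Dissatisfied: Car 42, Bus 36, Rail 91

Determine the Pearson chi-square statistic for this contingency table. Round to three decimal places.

Row totals: 110, 158, 169. Column totals: 133, 81, 223. Grand total N = 437.
Expected counts (row total × column total / N):
  Satisfied, Car: 110×133/437 = 33.47826
  Satisfied, Bus: 110×81/437 = 20.38902
  Satisfied, Rail: 110×223/437 = 56.13272
  Neutral, Car: 158×133/437 = 48.08696
  Neutral, Bus: 158×81/437 = 29.28604
  Neutral, Rail: 158×223/437 = 80.62700
  Dissatisfied, Car: 169×133/437 = 51.43478
  Dissatisfied, Bus: 169×81/437 = 31.32494
  Dissatisfied, Rail: 169×223/437 = 86.24027
Contributions (O − E)²/E:
  (16 − 33.47826)²/33.47826 = 9.1250
  (23 − 20.38902)²/20.38902 = 0.3344
  (71 − 56.13272)²/56.13272 = 3.9377
  (75 − 48.08696)²/48.08696 = 15.0625
  (22 − 29.28604)²/29.28604 = 1.8127
  (61 − 80.62700)²/80.62700 = 4.7778
  (42 − 51.43478)²/51.43478 = 1.7306
  (36 − 31.32494)²/31.32494 = 0.6977
  (91 − 86.24027)²/86.24027 = 0.2627
χ² = 9.1250 + 0.3344 + 3.9377 + 15.0625 + 1.8127 + 4.7778 + 1.7306 + 0.6977 + 0.2627 = 37.741

37.741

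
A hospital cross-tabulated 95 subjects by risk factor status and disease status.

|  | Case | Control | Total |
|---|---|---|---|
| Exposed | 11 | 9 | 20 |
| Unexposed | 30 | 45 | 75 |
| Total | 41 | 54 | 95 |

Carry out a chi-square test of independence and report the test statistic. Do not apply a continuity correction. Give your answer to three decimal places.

Grand total N = 95.
Expected counts (row total × column total / N):
  Exposed, Case: 20×41/95 = 8.6316
  Exposed, Control: 20×54/95 = 11.3684
  Unexposed, Case: 75×41/95 = 32.3684
  Unexposed, Control: 75×54/95 = 42.6316
Contributions (O − E)²/E:
  (11 − 8.6316)²/8.6316 = 0.6499
  (9 − 11.3684)²/11.3684 = 0.4934
  (30 − 32.3684)²/32.3684 = 0.1733
  (45 − 42.6316)²/42.6316 = 0.1316
χ² = 0.6499 + 0.4934 + 0.1733 + 0.1316 = 1.448

1.448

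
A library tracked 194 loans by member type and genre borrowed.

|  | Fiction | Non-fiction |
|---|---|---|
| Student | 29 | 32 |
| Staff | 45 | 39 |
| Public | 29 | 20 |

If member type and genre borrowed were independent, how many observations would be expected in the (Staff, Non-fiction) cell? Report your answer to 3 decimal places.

39.402

Row total (Staff) = 84; column total (Non-fiction) = 91; grand total N = 194.
Expected count = (row total × column total) / N = 84 × 91 / 194 = 39.402.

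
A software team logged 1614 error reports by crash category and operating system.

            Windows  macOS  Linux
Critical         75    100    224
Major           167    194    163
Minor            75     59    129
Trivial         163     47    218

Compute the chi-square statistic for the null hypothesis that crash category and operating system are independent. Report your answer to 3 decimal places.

Row totals: 399, 524, 263, 428. Column totals: 480, 400, 734. Grand total N = 1614.
Expected counts (row total × column total / N):
  Critical, Windows: 399×480/1614 = 118.6617
  Critical, macOS: 399×400/1614 = 98.8848
  Critical, Linux: 399×734/1614 = 181.4535
  Major, Windows: 524×480/1614 = 155.8364
  Major, macOS: 524×400/1614 = 129.8637
  Major, Linux: 524×734/1614 = 238.2999
  Minor, Windows: 263×480/1614 = 78.2156
  Minor, macOS: 263×400/1614 = 65.1797
  Minor, Linux: 263×734/1614 = 119.6047
  Trivial, Windows: 428×480/1614 = 127.2862
  Trivial, macOS: 428×400/1614 = 106.0719
  Trivial, Linux: 428×734/1614 = 194.6419
Contributions (O − E)²/E:
  (75 − 118.6617)²/118.6617 = 16.0654
  (100 − 98.8848)²/98.8848 = 0.0126
  (224 − 181.4535)²/181.4535 = 9.9761
  (167 − 155.8364)²/155.8364 = 0.7997
  (194 − 129.8637)²/129.8637 = 31.6752
  (163 − 238.2999)²/238.2999 = 23.7939
  (75 − 78.2156)²/78.2156 = 0.1322
  (59 − 65.1797)²/65.1797 = 0.5859
  (129 − 119.6047)²/119.6047 = 0.7380
  (163 − 127.2862)²/127.2862 = 10.0205
  (47 − 106.0719)²/106.0719 = 32.8974
  (218 − 194.6419)²/194.6419 = 2.8031
χ² = 16.0654 + 0.0126 + 9.9761 + 0.7997 + 31.6752 + 23.7939 + 0.1322 + 0.5859 + 0.7380 + 10.0205 + 32.8974 + 2.8031 = 129.500

129.500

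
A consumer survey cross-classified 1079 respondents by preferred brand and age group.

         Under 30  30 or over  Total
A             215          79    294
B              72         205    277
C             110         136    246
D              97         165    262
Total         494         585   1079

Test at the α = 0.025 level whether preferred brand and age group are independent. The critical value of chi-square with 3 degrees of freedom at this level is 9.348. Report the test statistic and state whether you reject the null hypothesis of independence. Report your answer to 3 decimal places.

Grand total N = 1079.
Expected counts (row total × column total / N):
  A, Under 30: 294×494/1079 = 134.6024
  A, 30 or over: 294×585/1079 = 159.3976
  B, Under 30: 277×494/1079 = 126.8193
  B, 30 or over: 277×585/1079 = 150.1807
  C, Under 30: 246×494/1079 = 112.6265
  C, 30 or over: 246×585/1079 = 133.3735
  D, Under 30: 262×494/1079 = 119.9518
  D, 30 or over: 262×585/1079 = 142.0482
Contributions (O − E)²/E:
  (215 − 134.6024)²/134.6024 = 48.0212
  (79 − 159.3976)²/159.3976 = 40.5513
  (72 − 126.8193)²/126.8193 = 23.6964
  (205 − 150.1807)²/150.1807 = 20.0103
  (110 − 112.6265)²/112.6265 = 0.0613
  (136 − 133.3735)²/133.3735 = 0.0517
  (97 − 119.9518)²/119.9518 = 4.3916
  (165 − 142.0482)²/142.0482 = 3.7085
χ² = 48.0212 + 40.5513 + 23.6964 + 20.0103 + 0.0613 + 0.0517 + 4.3916 + 3.7085 = 140.492
df = (4−1)(2−1) = 3. Since 140.492 > 9.348, reject the null hypothesis of independence at α = 0.025.

140.492; reject H₀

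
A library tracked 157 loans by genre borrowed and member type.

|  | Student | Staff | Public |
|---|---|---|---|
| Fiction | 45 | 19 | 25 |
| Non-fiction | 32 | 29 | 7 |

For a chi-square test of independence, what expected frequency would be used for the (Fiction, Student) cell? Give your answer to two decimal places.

Row total (Fiction) = 89; column total (Student) = 77; grand total N = 157.
Expected count = (row total × column total) / N = 89 × 77 / 157 = 43.65.

43.65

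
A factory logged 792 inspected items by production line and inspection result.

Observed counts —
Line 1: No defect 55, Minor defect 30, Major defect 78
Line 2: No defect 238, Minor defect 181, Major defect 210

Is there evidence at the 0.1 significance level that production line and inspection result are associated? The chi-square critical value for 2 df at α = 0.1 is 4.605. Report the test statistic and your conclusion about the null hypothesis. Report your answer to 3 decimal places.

Row totals: 163, 629. Column totals: 293, 211, 288. Grand total N = 792.
Expected counts (row total × column total / N):
  Line 1, No defect: 163×293/792 = 60.3018
  Line 1, Minor defect: 163×211/792 = 43.4255
  Line 1, Major defect: 163×288/792 = 59.2727
  Line 2, No defect: 629×293/792 = 232.6982
  Line 2, Minor defect: 629×211/792 = 167.5745
  Line 2, Major defect: 629×288/792 = 228.7273
Contributions (O − E)²/E:
  (55 − 60.3018)²/60.3018 = 0.4661
  (30 − 43.4255)²/43.4255 = 4.1506
  (78 − 59.2727)²/59.2727 = 5.9169
  (238 − 232.6982)²/232.6982 = 0.1208
  (181 − 167.5745)²/167.5745 = 1.0756
  (210 − 228.7273)²/228.7273 = 1.5333
χ² = 0.4661 + 4.1506 + 5.9169 + 0.1208 + 1.0756 + 1.5333 = 13.263
df = (2−1)(3−1) = 2. Since 13.263 > 4.605, reject the null hypothesis of independence at α = 0.1.

13.263; reject H₀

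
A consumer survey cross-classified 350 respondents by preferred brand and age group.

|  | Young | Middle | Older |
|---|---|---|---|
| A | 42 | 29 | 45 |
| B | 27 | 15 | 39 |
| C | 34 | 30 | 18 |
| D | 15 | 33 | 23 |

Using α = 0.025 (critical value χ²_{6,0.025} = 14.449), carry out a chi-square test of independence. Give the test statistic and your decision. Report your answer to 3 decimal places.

25.271; reject H₀

Row totals: 116, 81, 82, 71. Column totals: 118, 107, 125. Grand total N = 350.
Expected counts (row total × column total / N):
  A, Young: 116×118/350 = 39.1086
  A, Middle: 116×107/350 = 35.4629
  A, Older: 116×125/350 = 41.4286
  B, Young: 81×118/350 = 27.3086
  B, Middle: 81×107/350 = 24.7629
  B, Older: 81×125/350 = 28.9286
  C, Young: 82×118/350 = 27.6457
  C, Middle: 82×107/350 = 25.0686
  C, Older: 82×125/350 = 29.2857
  D, Young: 71×118/350 = 23.9371
  D, Middle: 71×107/350 = 21.7057
  D, Older: 71×125/350 = 25.3571
Contributions (O − E)²/E:
  (42 − 39.1086)²/39.1086 = 0.2138
  (29 − 35.4629)²/35.4629 = 1.1778
  (45 − 41.4286)²/41.4286 = 0.3079
  (27 − 27.3086)²/27.3086 = 0.0035
  (15 − 24.7629)²/24.7629 = 3.8491
  (39 − 28.9286)²/28.9286 = 3.5063
  (34 − 27.6457)²/27.6457 = 1.4605
  (30 − 25.0686)²/25.0686 = 0.9701
  (18 − 29.2857)²/29.2857 = 4.3491
  (15 − 23.9371)²/23.9371 = 3.3367
  (33 − 21.7057)²/21.7057 = 5.8769
  (23 − 25.3571)²/25.3571 = 0.2191
χ² = 0.2138 + 1.1778 + 0.3079 + 0.0035 + 3.8491 + 3.5063 + 1.4605 + 0.9701 + 4.3491 + 3.3367 + 5.8769 + 0.2191 = 25.271
df = (4−1)(3−1) = 6. Since 25.271 > 14.449, reject the null hypothesis of independence at α = 0.025.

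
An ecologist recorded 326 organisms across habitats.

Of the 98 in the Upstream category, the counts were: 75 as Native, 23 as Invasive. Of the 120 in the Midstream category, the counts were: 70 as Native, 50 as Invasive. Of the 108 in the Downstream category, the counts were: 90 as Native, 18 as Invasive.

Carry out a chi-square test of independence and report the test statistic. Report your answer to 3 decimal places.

19.031

Row totals: 98, 120, 108. Column totals: 235, 91. Grand total N = 326.
Expected counts (row total × column total / N):
  Upstream, Native: 98×235/326 = 70.6442
  Upstream, Invasive: 98×91/326 = 27.3558
  Midstream, Native: 120×235/326 = 86.5031
  Midstream, Invasive: 120×91/326 = 33.4969
  Downstream, Native: 108×235/326 = 77.8528
  Downstream, Invasive: 108×91/326 = 30.1472
Contributions (O − E)²/E:
  (75 − 70.6442)²/70.6442 = 0.2686
  (23 − 27.3558)²/27.3558 = 0.6936
  (70 − 86.5031)²/86.5031 = 3.1485
  (50 − 33.4969)²/33.4969 = 8.1307
  (90 − 77.8528)²/77.8528 = 1.8953
  (18 − 30.1472)²/30.1472 = 4.8945
χ² = 0.2686 + 0.6936 + 3.1485 + 8.1307 + 1.8953 + 4.8945 = 19.031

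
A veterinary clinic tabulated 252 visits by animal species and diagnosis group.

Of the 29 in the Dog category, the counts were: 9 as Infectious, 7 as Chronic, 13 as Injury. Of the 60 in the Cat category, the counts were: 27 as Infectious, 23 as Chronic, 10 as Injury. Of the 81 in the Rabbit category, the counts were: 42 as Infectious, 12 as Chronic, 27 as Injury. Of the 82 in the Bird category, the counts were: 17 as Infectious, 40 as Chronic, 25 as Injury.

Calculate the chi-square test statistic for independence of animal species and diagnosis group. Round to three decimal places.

Row totals: 29, 60, 81, 82. Column totals: 95, 82, 75. Grand total N = 252.
Expected counts (row total × column total / N):
  Dog, Infectious: 29×95/252 = 10.9325
  Dog, Chronic: 29×82/252 = 9.4365
  Dog, Injury: 29×75/252 = 8.6310
  Cat, Infectious: 60×95/252 = 22.6190
  Cat, Chronic: 60×82/252 = 19.5238
  Cat, Injury: 60×75/252 = 17.8571
  Rabbit, Infectious: 81×95/252 = 30.5357
  Rabbit, Chronic: 81×82/252 = 26.3571
  Rabbit, Injury: 81×75/252 = 24.1071
  Bird, Infectious: 82×95/252 = 30.9127
  Bird, Chronic: 82×82/252 = 26.6825
  Bird, Injury: 82×75/252 = 24.4048
Contributions (O − E)²/E:
  (9 − 10.9325)²/10.9325 = 0.3416
  (7 − 9.4365)²/9.4365 = 0.6291
  (13 − 8.6310)²/8.6310 = 2.2116
  (27 − 22.6190)²/22.6190 = 0.8485
  (23 − 19.5238)²/19.5238 = 0.6189
  (10 − 17.8571)²/17.8571 = 3.4571
  (42 − 30.5357)²/30.5357 = 4.3041
  (12 − 26.3571)²/26.3571 = 7.8205
  (27 − 24.1071)²/24.1071 = 0.3472
  (17 − 30.9127)²/30.9127 = 6.2616
  (40 − 26.6825)²/26.6825 = 6.6469
  (25 − 24.4048)²/24.4048 = 0.0145
χ² = 0.3416 + 0.6291 + 2.2116 + 0.8485 + 0.6189 + 3.4571 + 4.3041 + 7.8205 + 0.3472 + 6.2616 + 6.6469 + 0.0145 = 33.502

33.502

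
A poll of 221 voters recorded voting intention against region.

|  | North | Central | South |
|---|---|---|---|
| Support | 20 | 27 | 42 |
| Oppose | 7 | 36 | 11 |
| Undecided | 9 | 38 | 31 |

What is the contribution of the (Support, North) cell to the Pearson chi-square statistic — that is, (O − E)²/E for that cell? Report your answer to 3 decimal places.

Row total (Support) = 89; column total (North) = 36; N = 221.
Expected count E = 89 × 36 / 221 = 14.4977.
Contribution = (O − E)²/E = (20 − 14.4977)² / 14.4977 = 2.088.

2.088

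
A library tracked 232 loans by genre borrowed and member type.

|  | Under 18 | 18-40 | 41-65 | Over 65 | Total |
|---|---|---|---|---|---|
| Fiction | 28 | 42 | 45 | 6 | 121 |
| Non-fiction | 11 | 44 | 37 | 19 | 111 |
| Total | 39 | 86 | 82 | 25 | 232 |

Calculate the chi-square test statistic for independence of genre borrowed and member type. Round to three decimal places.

Grand total N = 232.
Expected counts (row total × column total / N):
  Fiction, Under 18: 121×39/232 = 20.3405
  Fiction, 18-40: 121×86/232 = 44.8534
  Fiction, 41-65: 121×82/232 = 42.7672
  Fiction, Over 65: 121×25/232 = 13.0388
  Non-fiction, Under 18: 111×39/232 = 18.6595
  Non-fiction, 18-40: 111×86/232 = 41.1466
  Non-fiction, 41-65: 111×82/232 = 39.2328
  Non-fiction, Over 65: 111×25/232 = 11.9612
Contributions (O − E)²/E:
  (28 − 20.3405)²/20.3405 = 2.8843
  (42 − 44.8534)²/44.8534 = 0.1815
  (45 − 42.7672)²/42.7672 = 0.1166
  (6 − 13.0388)²/13.0388 = 3.7998
  (11 − 18.6595)²/18.6595 = 3.1441
  (44 − 41.1466)²/41.1466 = 0.1979
  (37 − 39.2328)²/39.2328 = 0.1271
  (19 − 11.9612)²/11.9612 = 4.1421
χ² = 2.8843 + 0.1815 + 0.1166 + 3.7998 + 3.1441 + 0.1979 + 0.1271 + 4.1421 = 14.593

14.593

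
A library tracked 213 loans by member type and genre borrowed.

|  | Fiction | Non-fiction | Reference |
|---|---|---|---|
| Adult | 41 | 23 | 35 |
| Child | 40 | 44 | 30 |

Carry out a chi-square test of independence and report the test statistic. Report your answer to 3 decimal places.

Row totals: 99, 114. Column totals: 81, 67, 65. Grand total N = 213.
Expected counts (row total × column total / N):
  Adult, Fiction: 99×81/213 = 37.6479
  Adult, Non-fiction: 99×67/213 = 31.1408
  Adult, Reference: 99×65/213 = 30.2113
  Child, Fiction: 114×81/213 = 43.3521
  Child, Non-fiction: 114×67/213 = 35.8592
  Child, Reference: 114×65/213 = 34.7887
Contributions (O − E)²/E:
  (41 − 37.6479)²/37.6479 = 0.2985
  (23 − 31.1408)²/31.1408 = 2.1282
  (35 − 30.2113)²/30.2113 = 0.7590
  (40 − 43.3521)²/43.3521 = 0.2592
  (44 − 35.8592)²/35.8592 = 1.8481
  (30 − 34.7887)²/34.7887 = 0.6592
χ² = 0.2985 + 2.1282 + 0.7590 + 0.2592 + 1.8481 + 0.6592 = 5.952

5.952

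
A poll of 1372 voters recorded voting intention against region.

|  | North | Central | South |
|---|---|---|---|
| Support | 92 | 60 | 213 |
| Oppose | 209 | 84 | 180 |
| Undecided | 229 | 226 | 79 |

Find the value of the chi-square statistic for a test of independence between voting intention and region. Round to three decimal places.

222.264

Row totals: 365, 473, 534. Column totals: 530, 370, 472. Grand total N = 1372.
Expected counts (row total × column total / N):
  Support, North: 365×530/1372 = 140.9985
  Support, Central: 365×370/1372 = 98.4329
  Support, South: 365×472/1372 = 125.5685
  Oppose, North: 473×530/1372 = 182.7187
  Oppose, Central: 473×370/1372 = 127.5583
  Oppose, South: 473×472/1372 = 162.7230
  Undecided, North: 534×530/1372 = 206.2828
  Undecided, Central: 534×370/1372 = 144.0087
  Undecided, South: 534×472/1372 = 183.7085
Contributions (O − E)²/E:
  (92 − 140.9985)²/140.9985 = 17.0275
  (60 − 98.4329)²/98.4329 = 15.0060
  (213 − 125.5685)²/125.5685 = 60.8773
  (209 − 182.7187)²/182.7187 = 3.7802
  (84 − 127.5583)²/127.5583 = 14.8742
  (180 − 162.7230)²/162.7230 = 1.8344
  (229 − 206.2828)²/206.2828 = 2.5018
  (226 − 144.0087)²/144.0087 = 46.6817
  (79 − 183.7085)²/183.7085 = 59.6808
χ² = 17.0275 + 15.0060 + 60.8773 + 3.7802 + 14.8742 + 1.8344 + 2.5018 + 46.6817 + 59.6808 = 222.264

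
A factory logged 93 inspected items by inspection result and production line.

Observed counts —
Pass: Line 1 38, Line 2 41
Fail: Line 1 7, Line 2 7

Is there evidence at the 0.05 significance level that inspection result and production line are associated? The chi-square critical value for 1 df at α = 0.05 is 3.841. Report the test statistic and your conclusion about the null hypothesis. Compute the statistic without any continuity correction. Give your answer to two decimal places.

0.02; fail to reject H₀

Row totals: 79, 14. Column totals: 45, 48. Grand total N = 93.
Expected counts (row total × column total / N):
  Pass, Line 1: 79×45/93 = 38.226
  Pass, Line 2: 79×48/93 = 40.774
  Fail, Line 1: 14×45/93 = 6.774
  Fail, Line 2: 14×48/93 = 7.226
Contributions (O − E)²/E:
  (38 − 38.226)²/38.226 = 0.0013
  (41 − 40.774)²/40.774 = 0.0013
  (7 − 6.774)²/6.774 = 0.0075
  (7 − 7.226)²/7.226 = 0.0071
χ² = 0.0013 + 0.0013 + 0.0075 + 0.0071 = 0.02
df = (2−1)(2−1) = 1. Since 0.02 < 3.841, fail to reject the null hypothesis of independence at α = 0.05.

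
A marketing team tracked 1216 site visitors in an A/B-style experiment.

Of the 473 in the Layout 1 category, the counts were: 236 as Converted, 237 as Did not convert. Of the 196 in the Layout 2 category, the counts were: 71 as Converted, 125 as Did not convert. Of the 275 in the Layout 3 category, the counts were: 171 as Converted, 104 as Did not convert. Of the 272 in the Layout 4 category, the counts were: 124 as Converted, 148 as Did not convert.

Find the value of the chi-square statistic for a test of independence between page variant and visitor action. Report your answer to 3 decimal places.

33.206

Row totals: 473, 196, 275, 272. Column totals: 602, 614. Grand total N = 1216.
Expected counts (row total × column total / N):
  Layout 1, Converted: 473×602/1216 = 234.1661
  Layout 1, Did not convert: 473×614/1216 = 238.8339
  Layout 2, Converted: 196×602/1216 = 97.0329
  Layout 2, Did not convert: 196×614/1216 = 98.9671
  Layout 3, Converted: 275×602/1216 = 136.1431
  Layout 3, Did not convert: 275×614/1216 = 138.8569
  Layout 4, Converted: 272×602/1216 = 134.6579
  Layout 4, Did not convert: 272×614/1216 = 137.3421
Contributions (O − E)²/E:
  (236 − 234.1661)²/234.1661 = 0.0144
  (237 − 238.8339)²/238.8339 = 0.0141
  (71 − 97.0329)²/97.0329 = 6.9844
  (125 − 98.9671)²/98.9671 = 6.8479
  (171 − 136.1431)²/136.1431 = 8.9245
  (104 − 138.8569)²/138.8569 = 8.7500
  (124 − 134.6579)²/134.6579 = 0.8436
  (148 − 137.3421)²/137.3421 = 0.8271
χ² = 0.0144 + 0.0141 + 6.9844 + 6.8479 + 8.9245 + 8.7500 + 0.8436 + 0.8271 = 33.206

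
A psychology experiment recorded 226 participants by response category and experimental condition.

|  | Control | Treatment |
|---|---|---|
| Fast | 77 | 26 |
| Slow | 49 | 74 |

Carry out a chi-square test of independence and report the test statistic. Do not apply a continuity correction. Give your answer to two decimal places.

27.71

Row totals: 103, 123. Column totals: 126, 100. Grand total N = 226.
Expected counts (row total × column total / N):
  Fast, Control: 103×126/226 = 57.425
  Fast, Treatment: 103×100/226 = 45.575
  Slow, Control: 123×126/226 = 68.575
  Slow, Treatment: 123×100/226 = 54.425
Contributions (O − E)²/E:
  (77 − 57.425)²/57.425 = 6.6727
  (26 − 45.575)²/45.575 = 8.4077
  (49 − 68.575)²/68.575 = 5.5878
  (74 − 54.425)²/54.425 = 7.0405
χ² = 6.6727 + 8.4077 + 5.5878 + 7.0405 = 27.71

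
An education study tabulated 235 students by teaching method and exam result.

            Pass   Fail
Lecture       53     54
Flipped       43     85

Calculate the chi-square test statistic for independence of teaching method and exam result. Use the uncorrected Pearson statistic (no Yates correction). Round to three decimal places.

6.128

Row totals: 107, 128. Column totals: 96, 139. Grand total N = 235.
Expected counts (row total × column total / N):
  Lecture, Pass: 107×96/235 = 43.7106
  Lecture, Fail: 107×139/235 = 63.2894
  Flipped, Pass: 128×96/235 = 52.2894
  Flipped, Fail: 128×139/235 = 75.7106
Contributions (O − E)²/E:
  (53 − 43.7106)²/43.7106 = 1.9742
  (54 − 63.2894)²/63.2894 = 1.3635
  (43 − 52.2894)²/52.2894 = 1.6503
  (85 − 75.7106)²/75.7106 = 1.1398
χ² = 1.9742 + 1.3635 + 1.6503 + 1.1398 = 6.128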